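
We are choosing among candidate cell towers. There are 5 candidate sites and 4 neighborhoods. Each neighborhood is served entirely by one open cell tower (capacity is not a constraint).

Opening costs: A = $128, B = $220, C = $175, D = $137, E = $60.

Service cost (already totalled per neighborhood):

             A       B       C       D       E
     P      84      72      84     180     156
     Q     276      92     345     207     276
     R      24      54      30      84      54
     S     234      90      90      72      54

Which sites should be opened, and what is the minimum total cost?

For any fixed open set, each neighborhood goes to its cheapest open site; total = fixed + service.
{B}: P→B 72, Q→B 92, R→B 54, S→B 90. Service 308; fixed 220; total 528.
{B, E}: service 272 + fixed 280 = 552
{E}: P→E 156, Q→E 276, R→E 54, S→E 54. Service 540; fixed 60; total 600.
{A, B, C, D, E}: service 242 + fixed 720 = 962
No other subset beats 528.

Open B only; minimum total cost 528.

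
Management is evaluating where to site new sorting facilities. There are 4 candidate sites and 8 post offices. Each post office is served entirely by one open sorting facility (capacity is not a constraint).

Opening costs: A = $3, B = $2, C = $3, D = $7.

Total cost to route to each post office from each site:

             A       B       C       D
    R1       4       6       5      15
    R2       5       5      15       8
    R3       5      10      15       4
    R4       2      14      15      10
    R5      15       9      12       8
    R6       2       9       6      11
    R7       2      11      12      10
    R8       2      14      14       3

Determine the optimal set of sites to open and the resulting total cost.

Open A and B; minimum total cost 36.

For any fixed open set, each post office goes to its cheapest open site; total = fixed + service.
{A, B}: R1→A 4, R2→A 5, R3→A 5, R4→A 2, R5→B 9, R6→A 2, R7→A 2, R8→A 2. Service 31; fixed 5; total 36.
{A, B, C}: service 31 + fixed 8 = 39
{A, D}: service 29 + fixed 10 = 39
{A, B, C, D}: service 29 + fixed 15 = 44
(All 15 nonempty subsets were checked; A and B is lowest.)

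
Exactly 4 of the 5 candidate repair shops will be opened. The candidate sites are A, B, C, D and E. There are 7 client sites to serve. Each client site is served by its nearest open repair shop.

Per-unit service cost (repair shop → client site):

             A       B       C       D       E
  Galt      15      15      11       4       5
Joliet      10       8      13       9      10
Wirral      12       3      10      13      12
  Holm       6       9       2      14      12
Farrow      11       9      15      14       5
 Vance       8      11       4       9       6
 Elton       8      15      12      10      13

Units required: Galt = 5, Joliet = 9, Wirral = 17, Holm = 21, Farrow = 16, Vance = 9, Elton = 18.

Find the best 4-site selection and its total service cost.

Choose A, B, C and E; total service cost 450.

With exactly 4 open, each client site uses its cheapest among the chosen.
{A, B, C, E}: Galt→E 5·5=25, Joliet→B 8·9=72, Wirral→B 3·17=51, Holm→C 2·21=42, Farrow→E 5·16=80, Vance→C 4·9=36, Elton→A 8·18=144. Service cost 450.
{B, C, D, E}: service cost 481
{A, B, C, D}: service cost 509
Among all 5 size-4 choices, {A, B, C, E} is lowest.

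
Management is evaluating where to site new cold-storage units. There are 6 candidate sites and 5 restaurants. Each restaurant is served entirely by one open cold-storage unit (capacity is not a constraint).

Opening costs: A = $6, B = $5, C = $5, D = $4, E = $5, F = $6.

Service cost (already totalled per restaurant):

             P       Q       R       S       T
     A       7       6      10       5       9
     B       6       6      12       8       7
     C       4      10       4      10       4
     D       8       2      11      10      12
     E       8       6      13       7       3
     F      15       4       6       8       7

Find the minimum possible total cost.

For any fixed open set, each restaurant goes to its cheapest open site; total = fixed + service.
{C, D}: P→C 4, Q→D 2, R→C 4, S→C 10, T→C 4. Service 24; fixed 9; total 33.
{A, C}: service 23 + fixed 11 = 34
{A, C, D}: P→C 4, Q→D 2, R→C 4, S→A 5, T→C 4. Service 19; fixed 15; total 34.
{A, B, C, D, E, F}: service 18 + fixed 31 = 49
No other subset beats 33.

Minimum total cost: 33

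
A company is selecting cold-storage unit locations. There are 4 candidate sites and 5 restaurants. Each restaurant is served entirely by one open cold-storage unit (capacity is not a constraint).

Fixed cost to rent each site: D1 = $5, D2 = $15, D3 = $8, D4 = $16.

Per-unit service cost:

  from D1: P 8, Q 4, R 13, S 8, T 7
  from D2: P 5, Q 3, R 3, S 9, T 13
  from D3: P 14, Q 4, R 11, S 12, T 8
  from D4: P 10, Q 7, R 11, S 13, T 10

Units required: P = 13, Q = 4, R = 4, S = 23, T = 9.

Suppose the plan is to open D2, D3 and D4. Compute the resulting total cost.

Total cost: 407

Each restaurant is assigned to its cheapest site among the open ones.
{D2, D3, D4}: P→D2 5·13=65, Q→D2 3·4=12, R→D2 3·4=12, S→D2 9·23=207, T→D3 8·9=72. Service 368; fixed 39; total 407.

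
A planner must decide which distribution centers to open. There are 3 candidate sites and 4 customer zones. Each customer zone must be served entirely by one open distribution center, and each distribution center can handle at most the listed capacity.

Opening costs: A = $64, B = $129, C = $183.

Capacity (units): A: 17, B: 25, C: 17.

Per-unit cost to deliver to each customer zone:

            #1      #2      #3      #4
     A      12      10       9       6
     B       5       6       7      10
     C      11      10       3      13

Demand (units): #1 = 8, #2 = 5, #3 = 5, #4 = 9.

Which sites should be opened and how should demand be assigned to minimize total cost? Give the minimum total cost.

Open {A, B}: #1→B 5·8=40, #2→B 6·5=30, #3→B 7·5=35, #4→A 6·9=54.
Loads: A carries 9/17, B carries 18/25. Service 159; fixed 193; total 352.
Next best feasible plan costs 362.

Minimum total cost: 352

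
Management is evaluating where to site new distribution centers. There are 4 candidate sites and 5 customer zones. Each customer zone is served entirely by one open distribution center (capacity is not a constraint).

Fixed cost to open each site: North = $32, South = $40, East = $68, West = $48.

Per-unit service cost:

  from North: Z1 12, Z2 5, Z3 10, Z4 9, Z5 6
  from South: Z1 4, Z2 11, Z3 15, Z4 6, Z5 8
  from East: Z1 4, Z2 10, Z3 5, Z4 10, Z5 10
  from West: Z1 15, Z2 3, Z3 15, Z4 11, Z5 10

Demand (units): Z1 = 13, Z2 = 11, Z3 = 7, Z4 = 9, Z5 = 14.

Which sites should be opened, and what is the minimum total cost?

For any fixed open set, each customer zone goes to its cheapest open site; total = fixed + service.
{North, South}: Z1→South 4·13=52, Z2→North 5·11=55, Z3→North 10·7=70, Z4→South 6·9=54, Z5→North 6·14=84. Service 315; fixed 72; total 387.
{North, East}: service 307 + fixed 100 = 407
{North, South, West}: service 293 + fixed 120 = 413
{North, South, East, West}: Z1→South 4·13=52, Z2→West 3·11=33, Z3→East 5·7=35, Z4→South 6·9=54, Z5→North 6·14=84. Service 258; fixed 188; total 446.
No other subset beats 387.

Open North and South; minimum total cost 387.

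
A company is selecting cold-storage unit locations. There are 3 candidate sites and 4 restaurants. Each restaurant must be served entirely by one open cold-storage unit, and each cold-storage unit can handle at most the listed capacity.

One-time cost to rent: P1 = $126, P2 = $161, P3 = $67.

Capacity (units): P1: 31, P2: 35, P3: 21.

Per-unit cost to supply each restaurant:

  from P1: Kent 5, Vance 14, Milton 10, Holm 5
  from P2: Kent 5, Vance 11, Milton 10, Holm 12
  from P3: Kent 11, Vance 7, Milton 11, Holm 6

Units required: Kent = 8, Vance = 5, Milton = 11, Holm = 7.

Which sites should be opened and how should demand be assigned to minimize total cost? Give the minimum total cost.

Open {P1}: Kent→P1 5·8=40, Vance→P1 14·5=70, Milton→P1 10·11=110, Holm→P1 5·7=35.
Loads: P1 carries 31/31. Service 255; fixed 126; total 381.
Next best feasible plan costs 413.

Minimum total cost: 381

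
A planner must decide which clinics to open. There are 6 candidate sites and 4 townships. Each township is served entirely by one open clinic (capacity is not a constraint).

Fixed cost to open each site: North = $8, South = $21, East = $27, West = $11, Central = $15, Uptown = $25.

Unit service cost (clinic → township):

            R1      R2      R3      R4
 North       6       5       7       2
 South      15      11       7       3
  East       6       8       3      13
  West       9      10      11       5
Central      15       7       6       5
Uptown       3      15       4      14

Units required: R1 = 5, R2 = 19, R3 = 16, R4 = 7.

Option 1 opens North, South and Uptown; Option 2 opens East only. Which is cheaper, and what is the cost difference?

Option 1 is cheaper by 106.

Option 1: {North, South, Uptown}: R1→Uptown 3·5=15, R2→North 5·19=95, R3→Uptown 4·16=64, R4→North 2·7=14. Service 188; fixed 54; total 242.
Option 2: {East}: R1→East 6·5=30, R2→East 8·19=152, R3→East 3·16=48, R4→East 13·7=91. Service 321; fixed 27; total 348.
Difference: |242 − 348| = 106.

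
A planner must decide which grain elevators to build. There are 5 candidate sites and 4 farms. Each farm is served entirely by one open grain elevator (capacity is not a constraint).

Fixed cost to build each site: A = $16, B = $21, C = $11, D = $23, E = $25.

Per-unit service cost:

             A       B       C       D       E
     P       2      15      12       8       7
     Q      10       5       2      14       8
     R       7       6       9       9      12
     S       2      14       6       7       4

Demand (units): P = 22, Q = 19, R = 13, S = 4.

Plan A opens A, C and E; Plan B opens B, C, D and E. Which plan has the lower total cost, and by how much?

Plan A is cheaper by 133.

Plan A: {A, C, E}: P→A 2·22=44, Q→C 2·19=38, R→A 7·13=91, S→A 2·4=8. Service 181; fixed 52; total 233.
Plan B: {B, C, D, E}: P→E 7·22=154, Q→C 2·19=38, R→B 6·13=78, S→E 4·4=16. Service 286; fixed 80; total 366.
Difference: |233 − 366| = 133.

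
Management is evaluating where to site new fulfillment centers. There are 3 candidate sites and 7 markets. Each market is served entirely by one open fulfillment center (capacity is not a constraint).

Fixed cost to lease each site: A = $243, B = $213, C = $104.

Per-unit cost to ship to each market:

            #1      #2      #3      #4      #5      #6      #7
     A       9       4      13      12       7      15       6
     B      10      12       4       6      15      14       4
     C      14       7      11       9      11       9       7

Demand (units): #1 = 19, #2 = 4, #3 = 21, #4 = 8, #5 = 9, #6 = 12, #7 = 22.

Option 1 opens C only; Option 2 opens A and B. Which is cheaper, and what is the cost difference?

Option 1 is cheaper by 32.

Option 1: {C}: #1→C 14·19=266, #2→C 7·4=28, #3→C 11·21=231, #4→C 9·8=72, #5→C 11·9=99, #6→C 9·12=108, #7→C 7·22=154. Service 958; fixed 104; total 1062.
Option 2: {A, B}: #1→A 9·19=171, #2→A 4·4=16, #3→B 4·21=84, #4→B 6·8=48, #5→A 7·9=63, #6→B 14·12=168, #7→B 4·22=88. Service 638; fixed 456; total 1094.
Difference: |1062 − 1094| = 32.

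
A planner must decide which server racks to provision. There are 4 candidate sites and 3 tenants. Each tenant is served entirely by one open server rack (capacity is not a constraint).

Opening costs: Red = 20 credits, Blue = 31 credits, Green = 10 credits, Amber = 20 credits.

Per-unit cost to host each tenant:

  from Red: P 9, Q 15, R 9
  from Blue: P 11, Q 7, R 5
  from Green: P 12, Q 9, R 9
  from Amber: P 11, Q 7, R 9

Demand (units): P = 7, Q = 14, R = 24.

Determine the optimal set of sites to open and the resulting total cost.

For any fixed open set, each tenant goes to its cheapest open site; total = fixed + service.
{Blue}: P→Blue 11·7=77, Q→Blue 7·14=98, R→Blue 5·24=120. Service 295; fixed 31; total 326.
{Red, Blue}: P→Red 9·7=63, Q→Blue 7·14=98, R→Blue 5·24=120. Service 281; fixed 51; total 332.
{Blue, Green}: P→Blue 11·7=77, Q→Blue 7·14=98, R→Blue 5·24=120. Service 295; fixed 41; total 336.
{Red, Blue, Green, Amber}: service 281 + fixed 81 = 362
(All 15 nonempty subsets were checked; Blue only is lowest.)

Open Blue only; minimum total cost 326.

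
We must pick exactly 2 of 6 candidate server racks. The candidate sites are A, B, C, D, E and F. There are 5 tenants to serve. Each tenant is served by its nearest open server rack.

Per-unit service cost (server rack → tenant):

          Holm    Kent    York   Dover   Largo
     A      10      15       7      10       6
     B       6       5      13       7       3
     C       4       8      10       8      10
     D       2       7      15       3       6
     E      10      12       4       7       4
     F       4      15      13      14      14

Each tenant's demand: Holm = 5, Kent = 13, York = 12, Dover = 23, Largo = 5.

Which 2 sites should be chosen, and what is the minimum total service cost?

Choose D and E; total service cost 238.

With exactly 2 open, each tenant uses its cheapest among the chosen.
{D, E}: Holm→D 2·5=10, Kent→D 7·13=91, York→E 4·12=48, Dover→D 3·23=69, Largo→E 4·5=20. Service cost 238.
{A, D}: service cost 284
{B, D}: service cost 315
Among all 15 size-2 choices, {D, E} is lowest.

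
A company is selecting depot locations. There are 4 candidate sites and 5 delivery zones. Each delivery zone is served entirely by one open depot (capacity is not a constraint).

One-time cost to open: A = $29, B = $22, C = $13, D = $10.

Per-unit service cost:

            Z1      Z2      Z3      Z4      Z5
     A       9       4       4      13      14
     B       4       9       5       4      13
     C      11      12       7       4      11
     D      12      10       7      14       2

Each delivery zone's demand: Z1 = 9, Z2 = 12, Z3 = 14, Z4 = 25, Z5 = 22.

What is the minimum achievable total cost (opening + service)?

For any fixed open set, each delivery zone goes to its cheapest open site; total = fixed + service.
{A, B, D}: Z1→B 4·9=36, Z2→A 4·12=48, Z3→A 4·14=56, Z4→B 4·25=100, Z5→D 2·22=44. Service 284; fixed 61; total 345.
{A, B, C, D}: service 284 + fixed 74 = 358
{A, C, D}: Z1→A 9·9=81, Z2→A 4·12=48, Z3→A 4·14=56, Z4→C 4·25=100, Z5→D 2·22=44. Service 329; fixed 52; total 381.
{D}: Z1→D 12·9=108, Z2→D 10·12=120, Z3→D 7·14=98, Z4→D 14·25=350, Z5→D 2·22=44. Service 720; fixed 10; total 730.
No other subset beats 345.

Minimum total cost: 345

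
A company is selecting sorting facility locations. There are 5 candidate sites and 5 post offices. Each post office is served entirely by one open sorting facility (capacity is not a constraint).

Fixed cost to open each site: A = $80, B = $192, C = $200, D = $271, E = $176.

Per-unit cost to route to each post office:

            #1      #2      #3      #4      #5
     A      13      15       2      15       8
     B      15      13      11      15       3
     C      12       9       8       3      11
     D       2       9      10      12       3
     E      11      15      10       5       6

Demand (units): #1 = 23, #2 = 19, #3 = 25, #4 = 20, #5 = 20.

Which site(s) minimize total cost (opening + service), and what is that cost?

For any fixed open set, each post office goes to its cheapest open site; total = fixed + service.
{A, D}: #1→D 2·23=46, #2→D 9·19=171, #3→A 2·25=50, #4→D 12·20=240, #5→D 3·20=60. Service 567; fixed 351; total 918.
{A, C, D}: #1→D 2·23=46, #2→C 9·19=171, #3→A 2·25=50, #4→C 3·20=60, #5→D 3·20=60. Service 387; fixed 551; total 938.
{A, D, E}: service 427 + fixed 527 = 954
{A, B, C, D, E}: service 387 + fixed 919 = 1306
No other subset beats 918.

Open A and D; minimum total cost 918.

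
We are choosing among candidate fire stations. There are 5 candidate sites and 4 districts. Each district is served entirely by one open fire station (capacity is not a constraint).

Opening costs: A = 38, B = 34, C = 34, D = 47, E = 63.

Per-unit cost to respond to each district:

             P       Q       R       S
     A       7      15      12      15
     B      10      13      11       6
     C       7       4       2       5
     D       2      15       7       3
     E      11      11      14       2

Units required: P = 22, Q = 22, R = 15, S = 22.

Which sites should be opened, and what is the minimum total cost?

Open C and D; minimum total cost 309.

For any fixed open set, each district goes to its cheapest open site; total = fixed + service.
{C, D}: P→D 2·22=44, Q→C 4·22=88, R→C 2·15=30, S→D 3·22=66. Service 228; fixed 81; total 309.
{B, C, D}: service 228 + fixed 115 = 343
{A, C, D}: service 228 + fixed 119 = 347
{A, B, C, D, E}: service 206 + fixed 216 = 422
No other subset beats 309.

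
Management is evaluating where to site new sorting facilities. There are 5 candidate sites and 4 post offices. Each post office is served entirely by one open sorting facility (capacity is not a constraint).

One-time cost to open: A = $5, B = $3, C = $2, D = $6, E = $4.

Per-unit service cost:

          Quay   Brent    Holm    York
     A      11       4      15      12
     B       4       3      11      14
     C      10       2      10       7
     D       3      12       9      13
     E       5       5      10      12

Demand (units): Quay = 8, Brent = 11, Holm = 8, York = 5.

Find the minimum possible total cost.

Minimum total cost: 161

For any fixed open set, each post office goes to its cheapest open site; total = fixed + service.
{C, D}: Quay→D 3·8=24, Brent→C 2·11=22, Holm→D 9·8=72, York→C 7·5=35. Service 153; fixed 8; total 161.
{B, C, D}: service 153 + fixed 11 = 164
{C, D, E}: Quay→D 3·8=24, Brent→C 2·11=22, Holm→D 9·8=72, York→C 7·5=35. Service 153; fixed 12; total 165.
{A, B, C, D, E}: Quay→D 3·8=24, Brent→C 2·11=22, Holm→D 9·8=72, York→C 7·5=35. Service 153; fixed 20; total 173.
No other subset beats 161.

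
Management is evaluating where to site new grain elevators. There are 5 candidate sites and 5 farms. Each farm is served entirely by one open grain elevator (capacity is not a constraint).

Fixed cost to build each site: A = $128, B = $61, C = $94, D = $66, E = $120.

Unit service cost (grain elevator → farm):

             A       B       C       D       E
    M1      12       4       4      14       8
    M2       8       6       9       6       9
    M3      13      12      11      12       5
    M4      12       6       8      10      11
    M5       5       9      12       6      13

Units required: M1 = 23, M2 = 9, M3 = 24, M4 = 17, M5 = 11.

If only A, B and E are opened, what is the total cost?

Each farm is assigned to its cheapest site among the open ones.
{A, B, E}: M1→B 4·23=92, M2→B 6·9=54, M3→E 5·24=120, M4→B 6·17=102, M5→A 5·11=55. Service 423; fixed 309; total 732.

Total cost: 732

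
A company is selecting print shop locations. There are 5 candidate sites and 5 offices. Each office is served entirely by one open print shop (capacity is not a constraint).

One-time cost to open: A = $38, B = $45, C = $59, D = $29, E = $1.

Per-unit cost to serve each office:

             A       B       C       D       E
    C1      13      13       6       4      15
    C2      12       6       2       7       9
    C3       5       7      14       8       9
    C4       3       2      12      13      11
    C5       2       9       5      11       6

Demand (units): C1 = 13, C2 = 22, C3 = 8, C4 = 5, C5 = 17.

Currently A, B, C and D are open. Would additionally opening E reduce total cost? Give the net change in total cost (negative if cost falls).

Current service cost with {A, B, C, D}: 180.
Adding E: each office re-picks its cheapest; new service cost 180, saving 0.
Extra fixed cost: 1. Net change = 1 − 0 = 1.
(Totals: 351 → 352.)

No — net change +1 (cost rises by 1).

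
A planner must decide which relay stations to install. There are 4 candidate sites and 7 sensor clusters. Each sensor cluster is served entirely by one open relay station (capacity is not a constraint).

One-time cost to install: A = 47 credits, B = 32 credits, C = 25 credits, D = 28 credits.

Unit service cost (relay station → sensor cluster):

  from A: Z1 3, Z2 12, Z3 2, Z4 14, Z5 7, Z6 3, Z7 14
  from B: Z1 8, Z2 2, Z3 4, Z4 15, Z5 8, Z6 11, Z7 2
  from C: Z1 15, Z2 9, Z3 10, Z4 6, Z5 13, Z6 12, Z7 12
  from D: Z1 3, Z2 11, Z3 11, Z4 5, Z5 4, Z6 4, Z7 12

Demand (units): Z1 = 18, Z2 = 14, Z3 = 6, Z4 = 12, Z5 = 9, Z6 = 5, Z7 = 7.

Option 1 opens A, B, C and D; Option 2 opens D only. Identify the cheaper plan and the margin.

Option 1 is cheaper by 151.

Option 1: {A, B, C, D}: Z1→A 3·18=54, Z2→B 2·14=28, Z3→A 2·6=12, Z4→D 5·12=60, Z5→D 4·9=36, Z6→A 3·5=15, Z7→B 2·7=14. Service 219; fixed 132; total 351.
Option 2: {D}: Z1→D 3·18=54, Z2→D 11·14=154, Z3→D 11·6=66, Z4→D 5·12=60, Z5→D 4·9=36, Z6→D 4·5=20, Z7→D 12·7=84. Service 474; fixed 28; total 502.
Difference: |351 − 502| = 151.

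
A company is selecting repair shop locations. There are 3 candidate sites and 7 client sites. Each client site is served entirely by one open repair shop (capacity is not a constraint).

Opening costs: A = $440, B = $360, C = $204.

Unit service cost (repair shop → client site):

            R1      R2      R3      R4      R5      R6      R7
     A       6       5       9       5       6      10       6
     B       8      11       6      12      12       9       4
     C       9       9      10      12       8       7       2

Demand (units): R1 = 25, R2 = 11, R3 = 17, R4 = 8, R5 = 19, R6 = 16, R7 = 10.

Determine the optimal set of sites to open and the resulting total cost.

For any fixed open set, each client site goes to its cheapest open site; total = fixed + service.
{C}: R1→C 9·25=225, R2→C 9·11=99, R3→C 10·17=170, R4→C 12·8=96, R5→C 8·19=152, R6→C 7·16=112, R7→C 2·10=20. Service 874; fixed 204; total 1078.
{A}: service 732 + fixed 440 = 1172
{A, C}: R1→A 6·25=150, R2→A 5·11=55, R3→A 9·17=153, R4→A 5·8=40, R5→A 6·19=114, R6→C 7·16=112, R7→C 2·10=20. Service 644; fixed 644; total 1288.
{A, B, C}: service 593 + fixed 1004 = 1597
No other subset beats 1078.

Open C only; minimum total cost 1078.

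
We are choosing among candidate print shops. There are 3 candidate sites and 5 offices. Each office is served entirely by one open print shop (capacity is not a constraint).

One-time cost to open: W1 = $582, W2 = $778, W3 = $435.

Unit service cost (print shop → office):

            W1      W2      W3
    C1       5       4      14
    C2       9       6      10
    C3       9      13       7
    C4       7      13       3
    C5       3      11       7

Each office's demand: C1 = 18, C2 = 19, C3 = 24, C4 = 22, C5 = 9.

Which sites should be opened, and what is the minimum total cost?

For any fixed open set, each office goes to its cheapest open site; total = fixed + service.
{W3}: C1→W3 14·18=252, C2→W3 10·19=190, C3→W3 7·24=168, C4→W3 3·22=66, C5→W3 7·9=63. Service 739; fixed 435; total 1174.
{W1}: service 658 + fixed 582 = 1240
{W1, W3}: service 522 + fixed 1017 = 1539
{W1, W2, W3}: C1→W2 4·18=72, C2→W2 6·19=114, C3→W3 7·24=168, C4→W3 3·22=66, C5→W1 3·9=27. Service 447; fixed 1795; total 2242.
No other subset beats 1174.

Open W3 only; minimum total cost 1174.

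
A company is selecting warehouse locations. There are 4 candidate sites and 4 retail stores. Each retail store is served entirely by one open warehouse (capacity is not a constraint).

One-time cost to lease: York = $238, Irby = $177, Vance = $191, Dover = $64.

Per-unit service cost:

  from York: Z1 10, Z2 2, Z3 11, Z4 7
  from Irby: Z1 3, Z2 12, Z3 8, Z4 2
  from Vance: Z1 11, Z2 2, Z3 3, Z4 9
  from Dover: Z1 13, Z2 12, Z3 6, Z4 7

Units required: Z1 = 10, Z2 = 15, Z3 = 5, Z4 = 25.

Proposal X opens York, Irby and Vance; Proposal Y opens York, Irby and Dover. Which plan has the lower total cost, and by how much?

Proposal X: {York, Irby, Vance}: Z1→Irby 3·10=30, Z2→York 2·15=30, Z3→Vance 3·5=15, Z4→Irby 2·25=50. Service 125; fixed 606; total 731.
Proposal Y: {York, Irby, Dover}: Z1→Irby 3·10=30, Z2→York 2·15=30, Z3→Dover 6·5=30, Z4→Irby 2·25=50. Service 140; fixed 479; total 619.
Difference: |731 − 619| = 112.

Proposal Y is cheaper by 112.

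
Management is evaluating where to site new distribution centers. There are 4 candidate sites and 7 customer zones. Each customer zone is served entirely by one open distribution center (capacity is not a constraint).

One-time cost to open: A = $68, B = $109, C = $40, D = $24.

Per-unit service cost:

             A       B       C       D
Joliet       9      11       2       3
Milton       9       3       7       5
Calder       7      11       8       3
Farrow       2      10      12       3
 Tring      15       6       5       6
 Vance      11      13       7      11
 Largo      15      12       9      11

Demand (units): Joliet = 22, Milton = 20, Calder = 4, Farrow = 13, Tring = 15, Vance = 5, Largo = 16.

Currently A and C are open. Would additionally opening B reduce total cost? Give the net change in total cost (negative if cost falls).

Current service cost with {A, C}: 492.
Adding B: each customer zone re-picks its cheapest; new service cost 412, saving 80.
Extra fixed cost: 109. Net change = 109 − 80 = 29.
(Totals: 600 → 629.)

No — net change +29 (cost rises by 29).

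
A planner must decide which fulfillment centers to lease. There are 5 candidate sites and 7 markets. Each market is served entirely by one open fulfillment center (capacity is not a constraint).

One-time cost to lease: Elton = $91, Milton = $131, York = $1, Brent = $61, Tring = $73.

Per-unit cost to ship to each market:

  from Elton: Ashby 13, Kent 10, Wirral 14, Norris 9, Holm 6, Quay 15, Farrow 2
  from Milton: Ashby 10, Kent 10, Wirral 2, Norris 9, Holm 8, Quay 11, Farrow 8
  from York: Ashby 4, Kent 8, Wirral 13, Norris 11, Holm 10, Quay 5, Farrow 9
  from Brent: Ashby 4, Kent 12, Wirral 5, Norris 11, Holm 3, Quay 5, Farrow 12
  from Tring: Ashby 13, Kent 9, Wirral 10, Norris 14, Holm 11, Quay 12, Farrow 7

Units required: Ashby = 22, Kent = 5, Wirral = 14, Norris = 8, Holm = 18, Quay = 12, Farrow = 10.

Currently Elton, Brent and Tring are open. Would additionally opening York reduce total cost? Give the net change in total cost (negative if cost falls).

Current service cost with {Elton, Brent, Tring}: 409.
Adding York: each market re-picks its cheapest; new service cost 404, saving 5.
Extra fixed cost: 1. Net change = 1 − 5 = -4.
(Totals: 634 → 630.)

Yes — net change −4 (cost falls by 4).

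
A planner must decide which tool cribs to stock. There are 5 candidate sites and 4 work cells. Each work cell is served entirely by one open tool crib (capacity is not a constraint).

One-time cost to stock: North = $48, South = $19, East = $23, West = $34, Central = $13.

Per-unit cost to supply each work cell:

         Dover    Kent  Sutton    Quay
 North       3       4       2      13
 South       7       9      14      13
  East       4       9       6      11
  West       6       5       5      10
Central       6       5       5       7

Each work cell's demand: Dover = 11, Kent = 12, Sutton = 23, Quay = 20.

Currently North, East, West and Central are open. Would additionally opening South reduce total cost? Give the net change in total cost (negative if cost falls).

No — net change +19 (cost rises by 19).

Current service cost with {North, East, West, Central}: 267.
Adding South: each work cell re-picks its cheapest; new service cost 267, saving 0.
Extra fixed cost: 19. Net change = 19 − 0 = 19.
(Totals: 385 → 404.)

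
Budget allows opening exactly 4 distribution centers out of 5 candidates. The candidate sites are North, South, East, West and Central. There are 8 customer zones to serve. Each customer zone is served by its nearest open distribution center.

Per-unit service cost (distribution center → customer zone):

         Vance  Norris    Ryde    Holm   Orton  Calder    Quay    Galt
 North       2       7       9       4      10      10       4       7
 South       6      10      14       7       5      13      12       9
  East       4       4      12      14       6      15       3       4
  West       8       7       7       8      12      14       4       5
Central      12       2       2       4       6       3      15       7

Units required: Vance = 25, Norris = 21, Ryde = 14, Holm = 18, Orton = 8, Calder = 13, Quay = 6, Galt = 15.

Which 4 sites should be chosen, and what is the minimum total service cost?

With exactly 4 open, each customer zone uses its cheapest among the chosen.
{North, South, East, Central}: Vance→North 2·25=50, Norris→Central 2·21=42, Ryde→Central 2·14=28, Holm→North 4·18=72, Orton→South 5·8=40, Calder→Central 3·13=39, Quay→East 3·6=18, Galt→East 4·15=60. Service cost 349.
{North, East, West, Central}: service cost 357
{North, South, West, Central}: service cost 370
Among all 5 size-4 choices, {North, South, East, Central} is lowest.

Choose North, South, East and Central; total service cost 349.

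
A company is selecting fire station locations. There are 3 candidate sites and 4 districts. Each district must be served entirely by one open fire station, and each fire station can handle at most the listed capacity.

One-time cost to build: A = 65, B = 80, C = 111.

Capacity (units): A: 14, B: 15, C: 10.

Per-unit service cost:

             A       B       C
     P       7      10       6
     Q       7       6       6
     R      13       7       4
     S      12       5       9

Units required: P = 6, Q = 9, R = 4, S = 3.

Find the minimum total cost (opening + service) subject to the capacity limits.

Minimum total cost: 305

Open {A, B}: P→A 7·6=42, Q→B 6·9=54, R→B 7·4=28, S→A 12·3=36.
Loads: A carries 9/14, B carries 13/15. Service 160; fixed 145; total 305.
Next best feasible plan costs 308.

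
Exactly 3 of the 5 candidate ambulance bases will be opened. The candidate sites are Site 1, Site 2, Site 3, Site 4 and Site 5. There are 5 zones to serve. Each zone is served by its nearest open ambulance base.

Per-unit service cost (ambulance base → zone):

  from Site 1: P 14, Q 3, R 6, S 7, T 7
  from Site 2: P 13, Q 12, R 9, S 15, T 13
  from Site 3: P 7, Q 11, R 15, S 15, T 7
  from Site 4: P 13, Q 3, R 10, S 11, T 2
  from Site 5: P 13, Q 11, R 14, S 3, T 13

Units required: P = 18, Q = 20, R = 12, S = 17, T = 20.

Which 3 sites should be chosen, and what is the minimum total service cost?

Choose Site 3, Site 4 and Site 5; total service cost 397.

With exactly 3 open, each zone uses its cheapest among the chosen.
{Site 3, Site 4, Site 5}: P→Site 3 7·18=126, Q→Site 4 3·20=60, R→Site 4 10·12=120, S→Site 5 3·17=51, T→Site 4 2·20=40. Service cost 397.
{Site 1, Site 3, Site 4}: service cost 417
{Site 1, Site 3, Site 5}: service cost 449
Among all 10 size-3 choices, {Site 3, Site 4, Site 5} is lowest.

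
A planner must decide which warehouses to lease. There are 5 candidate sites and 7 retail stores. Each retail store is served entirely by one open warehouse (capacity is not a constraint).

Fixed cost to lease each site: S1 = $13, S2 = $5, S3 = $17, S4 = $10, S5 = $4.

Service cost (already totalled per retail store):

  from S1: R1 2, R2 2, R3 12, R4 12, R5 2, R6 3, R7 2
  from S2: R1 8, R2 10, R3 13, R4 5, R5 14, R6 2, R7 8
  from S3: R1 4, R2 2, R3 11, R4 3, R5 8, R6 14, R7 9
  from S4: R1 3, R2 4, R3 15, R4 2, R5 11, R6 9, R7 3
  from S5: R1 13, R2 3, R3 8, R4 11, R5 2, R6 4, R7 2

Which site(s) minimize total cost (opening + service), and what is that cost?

Open S4 and S5; minimum total cost 38.

For any fixed open set, each retail store goes to its cheapest open site; total = fixed + service.
{S4, S5}: R1→S4 3, R2→S5 3, R3→S5 8, R4→S4 2, R5→S5 2, R6→S5 4, R7→S5 2. Service 24; fixed 14; total 38.
{S2, S5}: service 30 + fixed 9 = 39
{S2, S4, S5}: service 22 + fixed 19 = 41
{S1, S2, S3, S4, S5}: service 20 + fixed 49 = 69
No other subset beats 38.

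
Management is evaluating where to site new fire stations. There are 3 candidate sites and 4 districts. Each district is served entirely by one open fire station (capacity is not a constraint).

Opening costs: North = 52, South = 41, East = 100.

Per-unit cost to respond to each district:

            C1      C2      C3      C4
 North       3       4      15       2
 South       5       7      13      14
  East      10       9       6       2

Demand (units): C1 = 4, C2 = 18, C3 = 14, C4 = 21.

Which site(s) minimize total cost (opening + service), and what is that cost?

Open North and East; minimum total cost 362.

For any fixed open set, each district goes to its cheapest open site; total = fixed + service.
{North, East}: C1→North 3·4=12, C2→North 4·18=72, C3→East 6·14=84, C4→North 2·21=42. Service 210; fixed 152; total 362.
{North}: service 336 + fixed 52 = 388
{North, South}: service 308 + fixed 93 = 401
{North, South, East}: C1→North 3·4=12, C2→North 4·18=72, C3→East 6·14=84, C4→North 2·21=42. Service 210; fixed 193; total 403.
(All 7 nonempty subsets were checked; North and East is lowest.)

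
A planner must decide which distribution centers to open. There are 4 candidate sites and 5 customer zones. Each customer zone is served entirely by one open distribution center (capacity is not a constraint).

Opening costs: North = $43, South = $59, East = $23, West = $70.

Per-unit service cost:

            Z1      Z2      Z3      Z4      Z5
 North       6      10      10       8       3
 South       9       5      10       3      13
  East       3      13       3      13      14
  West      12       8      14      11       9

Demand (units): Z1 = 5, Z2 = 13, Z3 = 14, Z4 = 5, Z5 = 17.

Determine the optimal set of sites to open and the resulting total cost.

Open North, South and East; minimum total cost 313.

For any fixed open set, each customer zone goes to its cheapest open site; total = fixed + service.
{North, South, East}: Z1→East 3·5=15, Z2→South 5·13=65, Z3→East 3·14=42, Z4→South 3·5=15, Z5→North 3·17=51. Service 188; fixed 125; total 313.
{North, East}: Z1→East 3·5=15, Z2→North 10·13=130, Z3→East 3·14=42, Z4→North 8·5=40, Z5→North 3·17=51. Service 278; fixed 66; total 344.
{North, South, East, West}: Z1→East 3·5=15, Z2→South 5·13=65, Z3→East 3·14=42, Z4→South 3·5=15, Z5→North 3·17=51. Service 188; fixed 195; total 383.
{East}: service 529 + fixed 23 = 552
No other subset beats 313.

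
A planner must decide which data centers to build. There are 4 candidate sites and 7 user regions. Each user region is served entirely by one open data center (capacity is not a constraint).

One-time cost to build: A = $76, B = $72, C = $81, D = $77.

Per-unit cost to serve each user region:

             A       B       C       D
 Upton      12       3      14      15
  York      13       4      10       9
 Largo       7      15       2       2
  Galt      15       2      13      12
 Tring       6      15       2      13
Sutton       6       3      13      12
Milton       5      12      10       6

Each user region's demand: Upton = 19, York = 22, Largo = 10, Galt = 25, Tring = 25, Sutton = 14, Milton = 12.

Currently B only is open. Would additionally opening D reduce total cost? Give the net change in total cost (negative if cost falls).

Current service cost with {B}: 906.
Adding D: each user region re-picks its cheapest; new service cost 654, saving 252.
Extra fixed cost: 77. Net change = 77 − 252 = -175.
(Totals: 978 → 803.)

Yes — net change −175 (cost falls by 175).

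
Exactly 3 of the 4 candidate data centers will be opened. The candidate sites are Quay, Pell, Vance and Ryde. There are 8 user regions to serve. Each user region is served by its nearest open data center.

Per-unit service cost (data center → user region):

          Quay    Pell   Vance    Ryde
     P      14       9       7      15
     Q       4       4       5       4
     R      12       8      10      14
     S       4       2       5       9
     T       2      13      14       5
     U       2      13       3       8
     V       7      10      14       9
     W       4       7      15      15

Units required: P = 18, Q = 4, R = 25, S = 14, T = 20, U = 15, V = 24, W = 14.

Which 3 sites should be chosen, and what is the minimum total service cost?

With exactly 3 open, each user region uses its cheapest among the chosen.
{Quay, Pell, Vance}: P→Vance 7·18=126, Q→Quay 4·4=16, R→Pell 8·25=200, S→Pell 2·14=28, T→Quay 2·20=40, U→Quay 2·15=30, V→Quay 7·24=168, W→Quay 4·14=56. Service cost 664.
{Quay, Pell, Ryde}: service cost 700
{Quay, Vance, Ryde}: service cost 742
Among all 4 size-3 choices, {Quay, Pell, Vance} is lowest.

Choose Quay, Pell and Vance; total service cost 664.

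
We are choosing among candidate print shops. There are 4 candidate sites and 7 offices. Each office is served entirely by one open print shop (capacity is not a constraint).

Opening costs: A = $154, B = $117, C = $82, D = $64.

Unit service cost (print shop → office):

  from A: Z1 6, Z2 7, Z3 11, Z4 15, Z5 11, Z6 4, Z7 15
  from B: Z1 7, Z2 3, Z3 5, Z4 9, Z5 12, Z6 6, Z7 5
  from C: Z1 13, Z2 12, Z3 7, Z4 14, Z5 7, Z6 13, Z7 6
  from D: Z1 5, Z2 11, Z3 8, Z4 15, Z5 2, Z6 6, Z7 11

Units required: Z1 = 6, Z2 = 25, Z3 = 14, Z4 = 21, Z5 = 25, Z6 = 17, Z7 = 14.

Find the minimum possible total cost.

For any fixed open set, each office goes to its cheapest open site; total = fixed + service.
{B, D}: Z1→D 5·6=30, Z2→B 3·25=75, Z3→B 5·14=70, Z4→B 9·21=189, Z5→D 2·25=50, Z6→B 6·17=102, Z7→B 5·14=70. Service 586; fixed 181; total 767.
{B, C, D}: Z1→D 5·6=30, Z2→B 3·25=75, Z3→B 5·14=70, Z4→B 9·21=189, Z5→D 2·25=50, Z6→B 6·17=102, Z7→B 5·14=70. Service 586; fixed 263; total 849.
{A, B, D}: service 552 + fixed 335 = 887
{A, B, C, D}: service 552 + fixed 417 = 969
(All 15 nonempty subsets were checked; B and D is lowest.)

Minimum total cost: 767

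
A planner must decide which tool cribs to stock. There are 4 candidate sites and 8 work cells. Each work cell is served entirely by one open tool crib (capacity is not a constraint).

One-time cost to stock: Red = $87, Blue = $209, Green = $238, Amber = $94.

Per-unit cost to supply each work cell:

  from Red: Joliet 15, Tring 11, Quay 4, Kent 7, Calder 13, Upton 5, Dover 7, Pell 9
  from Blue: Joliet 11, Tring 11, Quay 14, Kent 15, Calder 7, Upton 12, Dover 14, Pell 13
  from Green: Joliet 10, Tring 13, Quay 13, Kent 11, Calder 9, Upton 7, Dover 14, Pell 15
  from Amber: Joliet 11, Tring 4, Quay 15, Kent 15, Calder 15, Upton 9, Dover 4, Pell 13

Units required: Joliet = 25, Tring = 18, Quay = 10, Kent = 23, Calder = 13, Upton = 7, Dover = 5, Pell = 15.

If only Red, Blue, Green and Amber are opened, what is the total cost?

Each work cell is assigned to its cheapest site among the open ones.
{Red, Blue, Green, Amber}: Joliet→Green 10·25=250, Tring→Amber 4·18=72, Quay→Red 4·10=40, Kent→Red 7·23=161, Calder→Blue 7·13=91, Upton→Red 5·7=35, Dover→Amber 4·5=20, Pell→Red 9·15=135. Service 804; fixed 628; total 1432.

Total cost: 1432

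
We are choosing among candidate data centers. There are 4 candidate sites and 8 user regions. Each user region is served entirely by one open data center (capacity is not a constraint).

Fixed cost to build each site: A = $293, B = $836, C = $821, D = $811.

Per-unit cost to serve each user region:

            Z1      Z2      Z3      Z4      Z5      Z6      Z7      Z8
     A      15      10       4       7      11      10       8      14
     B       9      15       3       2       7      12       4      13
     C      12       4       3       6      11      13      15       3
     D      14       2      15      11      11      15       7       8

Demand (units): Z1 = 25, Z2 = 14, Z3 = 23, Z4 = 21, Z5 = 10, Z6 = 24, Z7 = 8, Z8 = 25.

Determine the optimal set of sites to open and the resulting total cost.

For any fixed open set, each user region goes to its cheapest open site; total = fixed + service.
{A}: Z1→A 15·25=375, Z2→A 10·14=140, Z3→A 4·23=92, Z4→A 7·21=147, Z5→A 11·10=110, Z6→A 10·24=240, Z7→A 8·8=64, Z8→A 14·25=350. Service 1518; fixed 293; total 1811.
{C}: service 1168 + fixed 821 = 1989
{B}: Z1→B 9·25=225, Z2→B 15·14=210, Z3→B 3·23=69, Z4→B 2·21=42, Z5→B 7·10=70, Z6→B 12·24=288, Z7→B 4·8=32, Z8→B 13·25=325. Service 1261; fixed 836; total 2097.
{A, B, C, D}: Z1→B 9·25=225, Z2→D 2·14=28, Z3→B 3·23=69, Z4→B 2·21=42, Z5→B 7·10=70, Z6→A 10·24=240, Z7→B 4·8=32, Z8→C 3·25=75. Service 781; fixed 2761; total 3542.
(All 15 nonempty subsets were checked; A only is lowest.)

Open A only; minimum total cost 1811.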